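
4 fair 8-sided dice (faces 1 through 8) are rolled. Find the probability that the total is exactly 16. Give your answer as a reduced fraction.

315/4096

There are 8^4 = 4096 equally likely outcomes.
The number of ordered 4-tuples from {1,…,8} summing to 16 is 315.
P(sum = 16) = 315/4096.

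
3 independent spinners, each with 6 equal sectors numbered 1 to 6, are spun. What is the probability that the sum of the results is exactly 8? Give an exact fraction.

7/72

There are 6^3 = 216 equally likely outcomes.
The number of ordered 3-tuples from {1,…,6} summing to 8 is 21.
P(sum = 8) = 21/216 = 7/72.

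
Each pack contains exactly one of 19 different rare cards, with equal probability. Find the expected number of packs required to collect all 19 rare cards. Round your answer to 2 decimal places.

After i distinct types are collected, each trial gives a new one with probability (19−i)/19, so the expected wait for the next new type is 19/(19−i).
E = 19/19 + 19/18 + 19/17 + 19/16 + 19/15 + 19/14 + 19/13 + 19/12 + 19/11 + 19/10 + 19/9 + 19/8 + 19/7 + 19/6 + 19/5 + 19/4 + 19/3 + 19/2 + 19/1 = 275295799/4084080 ≈ 67.41.

67.41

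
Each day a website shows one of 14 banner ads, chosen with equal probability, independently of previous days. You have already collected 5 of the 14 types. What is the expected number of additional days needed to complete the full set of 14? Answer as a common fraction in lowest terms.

7129/180

Starting from 5 distinct types, each trial gives a new one with probability (14−i)/14 when i types are held, so the wait for the next new type is 14/(14−i).
E = 14/9 + 14/8 + 14/7 + 14/6 + 14/5 + 14/4 + 14/3 + 14/2 + 14/1 = 7129/180.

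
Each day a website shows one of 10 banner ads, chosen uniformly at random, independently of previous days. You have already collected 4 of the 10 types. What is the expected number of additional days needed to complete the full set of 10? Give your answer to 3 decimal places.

Starting from 4 distinct types, each trial gives a new one with probability (10−i)/10 when i types are held, so the wait for the next new type is 10/(10−i).
E = 10/6 + 10/5 + 10/4 + 10/3 + 10/2 + 10/1 = 49/2 ≈ 24.500.

24.500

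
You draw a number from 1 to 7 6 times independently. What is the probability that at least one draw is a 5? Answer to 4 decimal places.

P(no draw is a 5) = (6/7)^6 ≈ 0.3966.
P(at least one) = 1 − 0.3966 = 0.6034.

0.6034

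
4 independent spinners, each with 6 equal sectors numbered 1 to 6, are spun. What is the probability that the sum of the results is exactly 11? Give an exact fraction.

There are 6^4 = 1296 equally likely outcomes.
The number of ordered 4-tuples from {1,…,6} summing to 11 is 104.
P(sum = 11) = 104/1296 = 13/162.

13/162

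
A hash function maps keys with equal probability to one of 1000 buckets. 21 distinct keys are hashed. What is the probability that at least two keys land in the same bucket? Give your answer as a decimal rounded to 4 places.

It's easier to compute the probability that all 21 are distinct.
P(all distinct) = 1000/1000 · 999/1000 · ··· · 980/1000 ≈ 0.8094.
So the probability of at least one match is 1 − 0.8094 = 0.1906.

0.1906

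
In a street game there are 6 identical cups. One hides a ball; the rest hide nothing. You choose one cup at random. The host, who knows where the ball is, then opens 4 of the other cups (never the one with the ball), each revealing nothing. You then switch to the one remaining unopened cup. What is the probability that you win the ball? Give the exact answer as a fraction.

5/6

Your original cup holds the ball with probability 1/6, so the other 5 collectively hold it with probability 5/6.
The host can always find 4 empty cups to open, so the reveals don't change that 5/6; it is now spread over the 1 remaining unopened cup.
P(win by switching) = (5/6) · (1/1) = 5/6.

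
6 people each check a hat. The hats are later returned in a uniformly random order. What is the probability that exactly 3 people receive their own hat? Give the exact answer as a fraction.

1/18

Choose which 3 of the 6 are fixed: C(6,3) = 20 ways.
The remaining 3 must have no fixed point: D(3) = 2.
P = 20·2/720 = 1/18.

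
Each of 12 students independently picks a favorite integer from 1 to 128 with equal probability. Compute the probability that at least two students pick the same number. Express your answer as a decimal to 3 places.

It's easier to compute the probability that all 12 are distinct.
P(all distinct) = 128/128 · 127/128 · ··· · 117/128 ≈ 0.588.
So the probability of at least one match is 1 − 0.588 = 0.412.

0.412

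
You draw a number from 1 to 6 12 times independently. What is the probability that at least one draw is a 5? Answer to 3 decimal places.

P(no draw is a 5) = (5/6)^12 ≈ 0.112.
P(at least one) = 1 − 0.112 = 0.888.

0.888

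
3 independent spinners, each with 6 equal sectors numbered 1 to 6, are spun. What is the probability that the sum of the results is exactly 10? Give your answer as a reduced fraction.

There are 6^3 = 216 equally likely outcomes.
The number of ordered 3-tuples from {1,…,6} summing to 10 is 27.
P(sum = 10) = 27/216 = 1/8.

1/8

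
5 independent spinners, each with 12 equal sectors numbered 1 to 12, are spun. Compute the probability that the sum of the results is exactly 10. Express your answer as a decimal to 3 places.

There are 12^5 = 248832 equally likely outcomes.
The number of ordered 5-tuples from {1,…,12} summing to 10 is 126.
P(sum = 10) = 126/248832 = 7/13824 ≈ 0.001.

0.001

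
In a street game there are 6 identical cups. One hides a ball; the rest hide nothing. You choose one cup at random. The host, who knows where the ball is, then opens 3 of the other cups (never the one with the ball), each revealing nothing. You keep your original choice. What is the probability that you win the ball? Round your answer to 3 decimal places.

The host can always open 3 empty cups regardless of your choice, so the reveals give no information about your original cup.
P(win by staying) = 1/6 ≈ 0.167.

0.167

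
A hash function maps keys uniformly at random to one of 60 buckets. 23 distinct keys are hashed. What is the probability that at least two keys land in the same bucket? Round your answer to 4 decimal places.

It's easier to compute the probability that all 23 are distinct.
P(all distinct) = 60/60 · 59/60 · ··· · 38/60 ≈ 0.0077.
So the probability of at least one match is 1 − 0.0077 = 0.9923.

0.9923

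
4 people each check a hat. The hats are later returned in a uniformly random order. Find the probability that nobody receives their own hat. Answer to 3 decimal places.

This is the derangement probability: permutations of 4 with no fixed point.
D(4) = 4! · (1 − 1/1! + 1/2! − ··· + (−1)^4/4!) = 9.
P = 9/24 = 3/8 ≈ 0.375.

0.375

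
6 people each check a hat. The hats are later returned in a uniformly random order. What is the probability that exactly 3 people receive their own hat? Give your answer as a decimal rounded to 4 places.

Choose which 3 of the 6 are fixed: C(6,3) = 20 ways.
The remaining 3 must have no fixed point: D(3) = 2.
P = 20·2/720 = 1/18 ≈ 0.0556.

0.0556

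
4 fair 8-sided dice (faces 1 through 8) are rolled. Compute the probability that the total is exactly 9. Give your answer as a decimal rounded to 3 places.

There are 8^4 = 4096 equally likely outcomes.
The number of ordered 4-tuples from {1,…,8} summing to 9 is 56.
P(sum = 9) = 56/4096 = 7/512 ≈ 0.014.

0.014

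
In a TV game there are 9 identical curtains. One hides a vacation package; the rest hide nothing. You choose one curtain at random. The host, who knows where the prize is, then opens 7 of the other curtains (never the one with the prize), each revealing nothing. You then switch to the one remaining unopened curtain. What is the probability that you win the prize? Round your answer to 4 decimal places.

Your original curtain holds the prize with probability 1/9, so the other 8 collectively hold it with probability 8/9.
The host can always find 7 empty curtains to open, so the reveals don't change that 8/9; it is now spread over the 1 remaining unopened curtain.
P(win by switching) = (8/9) · (1/1) = 8/9 ≈ 0.8889.

0.8889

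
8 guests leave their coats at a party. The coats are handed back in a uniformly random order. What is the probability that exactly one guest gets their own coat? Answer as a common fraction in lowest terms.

103/280

Choose which one is fixed: C(8,1) = 8 ways.
The remaining 7 must have no fixed point: D(7) = 1854.
P = 8·1854/40320 = 103/280.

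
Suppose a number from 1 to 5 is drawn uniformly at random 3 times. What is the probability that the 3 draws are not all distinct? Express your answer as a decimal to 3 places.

0.520

P(all 3 different) = 5/5 · 4/5 · ··· · 3/5 ≈ 0.480.
P(at least two equal) = 1 − 0.480 = 0.520.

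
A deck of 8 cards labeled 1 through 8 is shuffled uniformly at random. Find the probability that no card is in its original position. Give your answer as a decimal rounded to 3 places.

This is the derangement probability: permutations of 8 with no fixed point.
D(8) = 8! · (1 − 1/1! + 1/2! − ··· + (−1)^8/8!) = 14833.
P = 14833/40320 = 2119/5760 ≈ 0.368.

0.368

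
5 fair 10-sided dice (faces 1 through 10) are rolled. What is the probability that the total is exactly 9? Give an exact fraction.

7/10000

There are 10^5 = 100000 equally likely outcomes.
The number of ordered 5-tuples from {1,…,10} summing to 9 is 70.
P(sum = 9) = 70/100000 = 7/10000.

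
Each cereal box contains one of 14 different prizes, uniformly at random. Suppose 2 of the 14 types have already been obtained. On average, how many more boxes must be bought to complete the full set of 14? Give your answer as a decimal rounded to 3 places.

43.445

Starting from 2 distinct types, each trial gives a new one with probability (14−i)/14 when i types are held, so the wait for the next new type is 14/(14−i).
E = 14/12 + 14/11 + 14/10 + 14/9 + 14/8 + 14/7 + 14/6 + 14/5 + 14/4 + 14/3 + 14/2 + 14/1 = 86021/1980 ≈ 43.445.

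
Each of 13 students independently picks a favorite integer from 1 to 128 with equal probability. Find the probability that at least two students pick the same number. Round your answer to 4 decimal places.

It's easier to compute the probability that all 13 are distinct.
P(all distinct) = 128/128 · 127/128 · ··· · 116/128 ≈ 0.5325.
So the probability of at least one match is 1 − 0.5325 = 0.4675.

0.4675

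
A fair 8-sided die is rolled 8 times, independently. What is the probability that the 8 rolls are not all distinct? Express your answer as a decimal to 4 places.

P(all 8 different) = 8/8 · 7/8 · ··· · 1/8 ≈ 0.0024.
P(at least two equal) = 1 − 0.0024 = 0.9976.

0.9976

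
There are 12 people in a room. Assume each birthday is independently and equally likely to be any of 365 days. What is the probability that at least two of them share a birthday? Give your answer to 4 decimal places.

0.1670

It's easier to compute the probability that all 12 are distinct.
P(all distinct) = 365/365 · 364/365 · ··· · 354/365 ≈ 0.8330.
So the probability of at least one match is 1 − 0.8330 = 0.1670.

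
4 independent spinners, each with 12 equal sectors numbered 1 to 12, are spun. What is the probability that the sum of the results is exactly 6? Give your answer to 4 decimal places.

There are 12^4 = 20736 equally likely outcomes.
The number of ordered 4-tuples from {1,…,12} summing to 6 is 10.
P(sum = 6) = 10/20736 = 5/10368 ≈ 0.0005.

0.0005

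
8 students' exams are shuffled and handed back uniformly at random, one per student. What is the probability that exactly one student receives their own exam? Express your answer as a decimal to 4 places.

Choose which one is fixed: C(8,1) = 8 ways.
The remaining 7 must have no fixed point: D(7) = 1854.
P = 8·1854/40320 = 103/280 ≈ 0.3679.

0.3679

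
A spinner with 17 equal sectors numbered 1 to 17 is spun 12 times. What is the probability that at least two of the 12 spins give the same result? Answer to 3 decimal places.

0.995

P(all 12 different) = 17/17 · 16/17 · ··· · 6/17 ≈ 0.005.
P(at least two equal) = 1 − 0.005 = 0.995.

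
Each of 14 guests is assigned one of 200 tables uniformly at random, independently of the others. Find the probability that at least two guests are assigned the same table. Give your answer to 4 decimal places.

0.3722

It's easier to compute the probability that all 14 are distinct.
P(all distinct) = 200/200 · 199/200 · ··· · 187/200 ≈ 0.6278.
So the probability of at least one match is 1 − 0.6278 = 0.3722.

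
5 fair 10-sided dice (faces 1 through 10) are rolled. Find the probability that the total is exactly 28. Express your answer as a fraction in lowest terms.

3/50

There are 10^5 = 100000 equally likely outcomes.
The number of ordered 5-tuples from {1,…,10} summing to 28 is 6000.
P(sum = 28) = 6000/100000 = 3/50.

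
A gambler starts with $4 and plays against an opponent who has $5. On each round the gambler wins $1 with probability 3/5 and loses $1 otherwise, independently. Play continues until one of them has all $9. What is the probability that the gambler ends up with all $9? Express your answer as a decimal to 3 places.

0.824

Let r = q/p = (2/5)/(3/5) = 2/3. The recurrence P(i) = p·P(i+1) + q·P(i−1) with P(0)=0, P(9)=1 gives P(i) = (1 − r^i)/(1 − r^9).
P(4) = (1 − (2/3)^4) / (1 − (2/3)^9) = 15795/19171 ≈ 0.824.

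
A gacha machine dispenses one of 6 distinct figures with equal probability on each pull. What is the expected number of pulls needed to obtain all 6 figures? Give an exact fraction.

After i distinct types are collected, each trial gives a new one with probability (6−i)/6, so the expected wait for the next new type is 6/(6−i).
E = 6/6 + 6/5 + 6/4 + 6/3 + 6/2 + 6/1 = 147/10.

147/10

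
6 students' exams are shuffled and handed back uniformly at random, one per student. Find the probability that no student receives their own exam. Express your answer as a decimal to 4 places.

0.3681

This is the derangement probability: permutations of 6 with no fixed point.
D(6) = 6! · (1 − 1/1! + 1/2! − ··· + (−1)^6/6!) = 265.
P = 265/720 = 53/144 ≈ 0.3681.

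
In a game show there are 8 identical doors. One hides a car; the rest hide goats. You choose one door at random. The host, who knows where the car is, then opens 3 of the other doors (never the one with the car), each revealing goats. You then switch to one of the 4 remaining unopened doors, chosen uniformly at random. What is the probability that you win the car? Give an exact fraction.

7/32

Your original door holds the car with probability 1/8, so the other 7 collectively hold it with probability 7/8.
The host can always find 3 empty doors to open, so the reveals don't change that 7/8; it is now spread over the 4 remaining unopened doors.
P(win by switching) = (7/8) · (1/4) = 7/32.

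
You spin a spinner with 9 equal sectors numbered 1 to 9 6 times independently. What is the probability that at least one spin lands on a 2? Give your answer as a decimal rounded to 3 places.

0.507

P(no spin lands on a 2) = (8/9)^6 ≈ 0.493.
P(at least one) = 1 − 0.493 = 0.507.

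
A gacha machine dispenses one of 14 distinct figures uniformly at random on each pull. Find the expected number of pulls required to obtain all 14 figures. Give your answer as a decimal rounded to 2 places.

After i distinct types are collected, each trial gives a new one with probability (14−i)/14, so the expected wait for the next new type is 14/(14−i).
E = 14/14 + 14/13 + 14/12 + 14/11 + 14/10 + 14/9 + 14/8 + 14/7 + 14/6 + 14/5 + 14/4 + 14/3 + 14/2 + 14/1 = 1171733/25740 ≈ 45.52.

45.52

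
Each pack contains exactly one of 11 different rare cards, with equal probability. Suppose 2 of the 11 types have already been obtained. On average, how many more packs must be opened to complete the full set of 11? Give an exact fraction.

Starting from 2 distinct types, each trial gives a new one with probability (11−i)/11 when i types are held, so the wait for the next new type is 11/(11−i).
E = 11/9 + 11/8 + 11/7 + 11/6 + 11/5 + 11/4 + 11/3 + 11/2 + 11/1 = 78419/2520.

78419/2520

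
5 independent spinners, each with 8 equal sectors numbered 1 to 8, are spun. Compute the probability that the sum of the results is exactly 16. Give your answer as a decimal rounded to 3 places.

There are 8^5 = 32768 equally likely outcomes.
The number of ordered 5-tuples from {1,…,8} summing to 16 is 1190.
P(sum = 16) = 1190/32768 = 595/16384 ≈ 0.036.

0.036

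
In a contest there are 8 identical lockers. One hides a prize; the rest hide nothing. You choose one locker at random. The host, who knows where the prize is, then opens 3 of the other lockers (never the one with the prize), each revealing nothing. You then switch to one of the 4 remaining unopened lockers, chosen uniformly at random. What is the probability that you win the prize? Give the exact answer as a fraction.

Your original locker holds the prize with probability 1/8, so the other 7 collectively hold it with probability 7/8.
The host can always find 3 empty lockers to open, so the reveals don't change that 7/8; it is now spread over the 4 remaining unopened lockers.
P(win by switching) = (7/8) · (1/4) = 7/32.

7/32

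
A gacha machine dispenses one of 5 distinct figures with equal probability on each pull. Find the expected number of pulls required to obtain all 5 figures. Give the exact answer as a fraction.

After i distinct types are collected, each trial gives a new one with probability (5−i)/5, so the expected wait for the next new type is 5/(5−i).
E = 5/5 + 5/4 + 5/3 + 5/2 + 5/1 = 137/12.

137/12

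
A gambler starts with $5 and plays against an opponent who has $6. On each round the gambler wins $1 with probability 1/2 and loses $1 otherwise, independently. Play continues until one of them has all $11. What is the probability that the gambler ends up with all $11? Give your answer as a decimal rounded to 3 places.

0.455

With a fair step, P(i) = ½P(i−1) + ½P(i+1) with P(0)=0, P(11)=1 has the linear solution P(i) = i/11.
P(5) = 5/11 ≈ 0.455.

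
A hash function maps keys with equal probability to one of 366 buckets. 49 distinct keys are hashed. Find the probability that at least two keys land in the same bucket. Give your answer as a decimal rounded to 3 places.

It's easier to compute the probability that all 49 are distinct.
P(all distinct) = 366/366 · 365/366 · ··· · 318/366 ≈ 0.035.
So the probability of at least one match is 1 − 0.035 = 0.965.

0.965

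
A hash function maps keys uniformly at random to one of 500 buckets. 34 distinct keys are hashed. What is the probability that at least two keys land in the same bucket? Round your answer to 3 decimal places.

0.683

It's easier to compute the probability that all 34 are distinct.
P(all distinct) = 500/500 · 499/500 · ··· · 467/500 ≈ 0.317.
So the probability of at least one match is 1 − 0.317 = 0.683.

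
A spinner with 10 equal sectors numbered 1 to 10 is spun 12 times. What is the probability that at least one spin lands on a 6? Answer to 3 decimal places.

0.718

P(no spin lands on a 6) = (9/10)^12 ≈ 0.282.
P(at least one) = 1 − 0.282 = 0.718.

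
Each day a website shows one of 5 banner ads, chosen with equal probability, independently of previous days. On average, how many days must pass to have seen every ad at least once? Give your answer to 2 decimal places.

11.42

After i distinct types are collected, each trial gives a new one with probability (5−i)/5, so the expected wait for the next new type is 5/(5−i).
E = 5/5 + 5/4 + 5/3 + 5/2 + 5/1 = 137/12 ≈ 11.42.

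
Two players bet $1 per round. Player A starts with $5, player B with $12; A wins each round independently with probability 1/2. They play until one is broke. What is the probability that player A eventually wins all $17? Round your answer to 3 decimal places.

0.294

With a fair step, P(i) = ½P(i−1) + ½P(i+1) with P(0)=0, P(17)=1 has the linear solution P(i) = i/17.
P(5) = 5/17 ≈ 0.294.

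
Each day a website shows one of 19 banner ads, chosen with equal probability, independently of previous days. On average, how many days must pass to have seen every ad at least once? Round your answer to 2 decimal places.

After i distinct types are collected, each trial gives a new one with probability (19−i)/19, so the expected wait for the next new type is 19/(19−i).
E = 19/19 + 19/18 + 19/17 + 19/16 + 19/15 + 19/14 + 19/13 + 19/12 + 19/11 + 19/10 + 19/9 + 19/8 + 19/7 + 19/6 + 19/5 + 19/4 + 19/3 + 19/2 + 19/1 = 275295799/4084080 ≈ 67.41.

67.41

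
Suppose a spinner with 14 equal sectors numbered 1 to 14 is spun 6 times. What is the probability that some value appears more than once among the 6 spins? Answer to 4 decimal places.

0.7128

P(all 6 different) = 14/14 · 13/14 · ··· · 9/14 ≈ 0.2872.
P(at least two equal) = 1 − 0.2872 = 0.7128.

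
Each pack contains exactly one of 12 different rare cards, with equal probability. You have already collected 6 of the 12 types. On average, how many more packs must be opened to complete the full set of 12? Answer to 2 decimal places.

Starting from 6 distinct types, each trial gives a new one with probability (12−i)/12 when i types are held, so the wait for the next new type is 12/(12−i).
E = 12/6 + 12/5 + 12/4 + 12/3 + 12/2 + 12/1 = 147/5 ≈ 29.40.

29.40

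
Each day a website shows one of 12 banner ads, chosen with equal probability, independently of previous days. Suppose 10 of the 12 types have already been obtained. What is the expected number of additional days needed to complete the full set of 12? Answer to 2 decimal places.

18.00

Starting from 10 distinct types, each trial gives a new one with probability (12−i)/12 when i types are held, so the wait for the next new type is 12/(12−i).
E = 12/2 + 12/1 = 18 ≈ 18.00.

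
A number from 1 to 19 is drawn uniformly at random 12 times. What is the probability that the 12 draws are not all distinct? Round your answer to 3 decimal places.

0.989

P(all 12 different) = 19/19 · 18/19 · ··· · 8/19 ≈ 0.011.
P(at least two equal) = 1 − 0.011 = 0.989.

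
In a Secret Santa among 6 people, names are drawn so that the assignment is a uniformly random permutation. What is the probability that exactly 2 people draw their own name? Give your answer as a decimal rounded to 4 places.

0.1875

Choose which 2 of the 6 are fixed: C(6,2) = 15 ways.
The remaining 4 must have no fixed point: D(4) = 9.
P = 15·9/720 = 3/16 ≈ 0.1875.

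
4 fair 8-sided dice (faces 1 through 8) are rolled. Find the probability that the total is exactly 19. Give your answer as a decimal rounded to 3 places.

There are 8^4 = 4096 equally likely outcomes.
The number of ordered 4-tuples from {1,…,8} summing to 19 is 336.
P(sum = 19) = 336/4096 = 21/256 ≈ 0.082.

0.082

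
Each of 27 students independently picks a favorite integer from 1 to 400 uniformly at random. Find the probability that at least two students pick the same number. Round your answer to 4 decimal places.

It's easier to compute the probability that all 27 are distinct.
P(all distinct) = 400/400 · 399/400 · ··· · 374/400 ≈ 0.4076.
So the probability of at least one match is 1 − 0.4076 = 0.5924.

0.5924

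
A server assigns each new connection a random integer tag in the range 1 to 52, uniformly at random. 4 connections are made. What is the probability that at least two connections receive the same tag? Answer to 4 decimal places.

It's easier to compute the probability that all 4 are distinct.
P(all distinct) = 52/52 · 51/52 · ··· · 49/52 ≈ 0.8886.
So the probability of at least one match is 1 − 0.8886 = 0.1114.

0.1114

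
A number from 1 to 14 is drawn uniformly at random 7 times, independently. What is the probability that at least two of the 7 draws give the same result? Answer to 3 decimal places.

P(all 7 different) = 14/14 · 13/14 · ··· · 8/14 ≈ 0.164.
P(at least two equal) = 1 − 0.164 = 0.836.

0.836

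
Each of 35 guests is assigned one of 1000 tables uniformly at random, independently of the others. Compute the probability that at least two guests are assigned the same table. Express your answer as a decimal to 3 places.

0.452

It's easier to compute the probability that all 35 are distinct.
P(all distinct) = 1000/1000 · 999/1000 · ··· · 966/1000 ≈ 0.548.
So the probability of at least one match is 1 − 0.548 = 0.452.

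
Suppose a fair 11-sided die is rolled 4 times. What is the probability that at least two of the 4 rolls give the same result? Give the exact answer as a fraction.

611/1331

P(all 4 different) = 11/11 · 10/11 · ··· · 8/11 = 720/1331.
P(at least two equal) = 1 − 720/1331 = 611/1331.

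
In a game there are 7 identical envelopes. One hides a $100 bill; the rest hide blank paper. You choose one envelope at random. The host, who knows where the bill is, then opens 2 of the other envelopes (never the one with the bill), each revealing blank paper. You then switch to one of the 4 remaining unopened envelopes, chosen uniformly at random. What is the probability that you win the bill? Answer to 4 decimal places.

Your original envelope holds the bill with probability 1/7, so the other 6 collectively hold it with probability 6/7.
The host can always find 2 empty envelopes to open, so the reveals don't change that 6/7; it is now spread over the 4 remaining unopened envelopes.
P(win by switching) = (6/7) · (1/4) = 3/14 ≈ 0.2143.

0.2143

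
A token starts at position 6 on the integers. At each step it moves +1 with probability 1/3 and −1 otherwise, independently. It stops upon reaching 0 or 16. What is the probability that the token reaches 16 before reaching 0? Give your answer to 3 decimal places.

0.001

Let r = q/p = (2/3)/(1/3) = 2. The recurrence P(i) = p·P(i+1) + q·P(i−1) with P(0)=0, P(16)=1 gives P(i) = (1 − r^i)/(1 − r^16).
P(6) = (1 − (2)^6) / (1 − (2)^16) = 21/21845 ≈ 0.001.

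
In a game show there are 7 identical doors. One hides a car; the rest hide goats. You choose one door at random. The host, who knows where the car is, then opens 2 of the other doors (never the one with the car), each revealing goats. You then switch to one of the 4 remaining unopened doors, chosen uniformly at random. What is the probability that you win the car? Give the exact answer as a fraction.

3/14

Your original door holds the car with probability 1/7, so the other 6 collectively hold it with probability 6/7.
The host can always find 2 empty doors to open, so the reveals don't change that 6/7; it is now spread over the 4 remaining unopened doors.
P(win by switching) = (6/7) · (1/4) = 3/14.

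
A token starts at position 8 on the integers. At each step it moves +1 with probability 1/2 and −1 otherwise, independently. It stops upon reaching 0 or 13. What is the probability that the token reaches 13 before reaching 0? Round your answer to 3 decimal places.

0.615

With a fair step, P(i) = ½P(i−1) + ½P(i+1) with P(0)=0, P(13)=1 has the linear solution P(i) = i/13.
P(8) = 8/13 ≈ 0.615.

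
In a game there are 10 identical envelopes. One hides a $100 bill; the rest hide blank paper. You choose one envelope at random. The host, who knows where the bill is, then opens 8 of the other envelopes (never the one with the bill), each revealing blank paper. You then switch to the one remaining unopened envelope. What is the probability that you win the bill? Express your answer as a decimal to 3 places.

0.900

Your original envelope holds the bill with probability 1/10, so the other 9 collectively hold it with probability 9/10.
The host can always find 8 empty envelopes to open, so the reveals don't change that 9/10; it is now spread over the 1 remaining unopened envelope.
P(win by switching) = (9/10) · (1/1) = 9/10 ≈ 0.900.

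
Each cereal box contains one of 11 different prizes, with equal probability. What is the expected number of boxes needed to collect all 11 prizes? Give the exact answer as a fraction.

After i distinct types are collected, each trial gives a new one with probability (11−i)/11, so the expected wait for the next new type is 11/(11−i).
E = 11/11 + 11/10 + 11/9 + 11/8 + 11/7 + 11/6 + 11/5 + 11/4 + 11/3 + 11/2 + 11/1 = 83711/2520.

83711/2520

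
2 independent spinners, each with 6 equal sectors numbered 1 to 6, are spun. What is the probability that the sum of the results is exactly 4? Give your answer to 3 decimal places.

0.083

There are 6^2 = 36 equally likely outcomes.
The number of ordered 2-tuples from {1,…,6} summing to 4 is 3.
P(sum = 4) = 3/36 = 1/12 ≈ 0.083.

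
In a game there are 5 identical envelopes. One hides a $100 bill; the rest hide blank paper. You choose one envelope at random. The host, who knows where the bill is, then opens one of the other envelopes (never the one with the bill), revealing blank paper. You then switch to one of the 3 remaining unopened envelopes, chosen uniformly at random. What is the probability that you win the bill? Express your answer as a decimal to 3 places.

0.267

Your original envelope holds the bill with probability 1/5, so the other 4 collectively hold it with probability 4/5.
The host can always find an empty envelope to open, so this doesn't change that 4/5; it is now spread over the 3 remaining unopened envelopes.
P(win by switching) = (4/5) · (1/3) = 4/15 ≈ 0.267.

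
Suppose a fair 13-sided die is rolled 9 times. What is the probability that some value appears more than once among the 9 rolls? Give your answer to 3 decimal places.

0.976

P(all 9 different) = 13/13 · 12/13 · ··· · 5/13 ≈ 0.024.
P(at least two equal) = 1 − 0.024 = 0.976.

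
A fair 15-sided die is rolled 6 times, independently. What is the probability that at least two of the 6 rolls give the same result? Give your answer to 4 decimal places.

0.6836

P(all 6 different) = 15/15 · 14/15 · ··· · 10/15 ≈ 0.3164.
P(at least two equal) = 1 − 0.3164 = 0.6836.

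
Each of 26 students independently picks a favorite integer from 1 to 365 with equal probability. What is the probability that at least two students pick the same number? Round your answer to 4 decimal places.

It's easier to compute the probability that all 26 are distinct.
P(all distinct) = 365/365 · 364/365 · ··· · 340/365 ≈ 0.4018.
So the probability of at least one match is 1 − 0.4018 = 0.5982.

0.5982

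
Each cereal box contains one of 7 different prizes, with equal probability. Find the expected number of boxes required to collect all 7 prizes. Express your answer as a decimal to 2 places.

18.15

After i distinct types are collected, each trial gives a new one with probability (7−i)/7, so the expected wait for the next new type is 7/(7−i).
E = 7/7 + 7/6 + 7/5 + 7/4 + 7/3 + 7/2 + 7/1 = 363/20 ≈ 18.15.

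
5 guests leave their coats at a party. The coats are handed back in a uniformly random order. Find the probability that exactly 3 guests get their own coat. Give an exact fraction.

Choose which 3 of the 5 are fixed: C(5,3) = 10 ways.
The remaining 2 must have no fixed point: D(2) = 1.
P = 10·1/120 = 1/12.

1/12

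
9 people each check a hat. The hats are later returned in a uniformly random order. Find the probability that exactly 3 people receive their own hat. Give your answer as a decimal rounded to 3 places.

Choose which 3 of the 9 are fixed: C(9,3) = 84 ways.
The remaining 6 must have no fixed point: D(6) = 265.
P = 84·265/362880 = 53/864 ≈ 0.061.

0.061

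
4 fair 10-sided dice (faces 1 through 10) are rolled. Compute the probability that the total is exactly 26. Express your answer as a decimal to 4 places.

0.0540

There are 10^4 = 10000 equally likely outcomes.
The number of ordered 4-tuples from {1,…,10} summing to 26 is 540.
P(sum = 26) = 540/10000 = 27/500 ≈ 0.0540.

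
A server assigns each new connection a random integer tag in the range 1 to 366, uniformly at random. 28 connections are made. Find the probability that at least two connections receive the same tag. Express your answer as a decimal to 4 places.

It's easier to compute the probability that all 28 are distinct.
P(all distinct) = 366/366 · 365/366 · ··· · 339/366 ≈ 0.3466.
So the probability of at least one match is 1 − 0.3466 = 0.6534.

0.6534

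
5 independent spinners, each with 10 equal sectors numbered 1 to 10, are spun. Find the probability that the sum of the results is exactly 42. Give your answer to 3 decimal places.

0.005

There are 10^5 = 100000 equally likely outcomes.
The number of ordered 5-tuples from {1,…,10} summing to 42 is 495.
P(sum = 42) = 495/100000 = 99/20000 ≈ 0.005.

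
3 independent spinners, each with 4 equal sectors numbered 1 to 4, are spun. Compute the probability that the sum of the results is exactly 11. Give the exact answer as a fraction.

There are 4^3 = 64 equally likely outcomes.
The number of ordered 3-tuples from {1,…,4} summing to 11 is 3.
P(sum = 11) = 3/64.

3/64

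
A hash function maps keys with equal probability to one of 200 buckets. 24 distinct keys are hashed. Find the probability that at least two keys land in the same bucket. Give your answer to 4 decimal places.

It's easier to compute the probability that all 24 are distinct.
P(all distinct) = 200/200 · 199/200 · ··· · 177/200 ≈ 0.2375.
So the probability of at least one match is 1 − 0.2375 = 0.7625.

0.7625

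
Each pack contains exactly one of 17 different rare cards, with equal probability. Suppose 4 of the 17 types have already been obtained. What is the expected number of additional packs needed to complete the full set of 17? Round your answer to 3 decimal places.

Starting from 4 distinct types, each trial gives a new one with probability (17−i)/17 when i types are held, so the wait for the next new type is 17/(17−i).
E = 17/13 + 17/12 + 17/11 + 17/10 + 17/9 + 17/8 + 17/7 + 17/6 + 17/5 + 17/4 + 17/3 + 17/2 + 17/1 = 19481881/360360 ≈ 54.062.

54.062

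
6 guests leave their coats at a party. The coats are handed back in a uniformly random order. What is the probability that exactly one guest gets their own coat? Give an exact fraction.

Choose which one is fixed: C(6,1) = 6 ways.
The remaining 5 must have no fixed point: D(5) = 44.
P = 6·44/720 = 11/30.

11/30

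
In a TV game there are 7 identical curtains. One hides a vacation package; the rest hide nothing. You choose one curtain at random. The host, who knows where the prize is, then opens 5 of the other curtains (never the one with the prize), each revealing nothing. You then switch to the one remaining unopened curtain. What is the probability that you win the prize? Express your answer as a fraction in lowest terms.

Your original curtain holds the prize with probability 1/7, so the other 6 collectively hold it with probability 6/7.
The host can always find 5 empty curtains to open, so the reveals don't change that 6/7; it is now spread over the 1 remaining unopened curtain.
P(win by switching) = (6/7) · (1/1) = 6/7.

6/7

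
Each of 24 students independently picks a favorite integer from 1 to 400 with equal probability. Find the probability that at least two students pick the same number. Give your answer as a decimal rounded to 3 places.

0.505

It's easier to compute the probability that all 24 are distinct.
P(all distinct) = 400/400 · 399/400 · ··· · 377/400 ≈ 0.495.
So the probability of at least one match is 1 − 0.495 = 0.505.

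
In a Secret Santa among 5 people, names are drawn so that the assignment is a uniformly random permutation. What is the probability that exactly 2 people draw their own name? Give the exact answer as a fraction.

Choose which 2 of the 5 are fixed: C(5,2) = 10 ways.
The remaining 3 must have no fixed point: D(3) = 2.
P = 10·2/120 = 1/6.

1/6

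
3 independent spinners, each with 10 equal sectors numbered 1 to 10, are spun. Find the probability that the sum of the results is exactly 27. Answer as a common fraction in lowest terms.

There are 10^3 = 1000 equally likely outcomes.
The number of ordered 3-tuples from {1,…,10} summing to 27 is 10.
P(sum = 27) = 10/1000 = 1/100.

1/100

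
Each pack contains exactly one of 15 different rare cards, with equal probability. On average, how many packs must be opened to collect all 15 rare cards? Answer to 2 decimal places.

49.77

After i distinct types are collected, each trial gives a new one with probability (15−i)/15, so the expected wait for the next new type is 15/(15−i).
E = 15/15 + 15/14 + 15/13 + 15/12 + 15/11 + 15/10 + 15/9 + 15/8 + 15/7 + 15/6 + 15/5 + 15/4 + 15/3 + 15/2 + 15/1 = 1195757/24024 ≈ 49.77.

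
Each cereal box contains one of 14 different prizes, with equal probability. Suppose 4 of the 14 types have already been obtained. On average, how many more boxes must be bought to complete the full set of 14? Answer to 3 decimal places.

Starting from 4 distinct types, each trial gives a new one with probability (14−i)/14 when i types are held, so the wait for the next new type is 14/(14−i).
E = 14/10 + 14/9 + 14/8 + 14/7 + 14/6 + 14/5 + 14/4 + 14/3 + 14/2 + 14/1 = 7381/180 ≈ 41.006.

41.006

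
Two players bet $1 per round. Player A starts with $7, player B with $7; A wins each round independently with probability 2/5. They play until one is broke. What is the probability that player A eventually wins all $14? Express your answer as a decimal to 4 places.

Let r = q/p = (3/5)/(2/5) = 3/2. The recurrence P(i) = p·P(i+1) + q·P(i−1) with P(0)=0, P(14)=1 gives P(i) = (1 − r^i)/(1 − r^14).
P(7) = (1 − (3/2)^7) / (1 − (3/2)^14) = 128/2315 ≈ 0.0553.

0.0553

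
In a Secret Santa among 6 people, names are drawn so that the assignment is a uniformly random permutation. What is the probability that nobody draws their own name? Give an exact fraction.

This is the derangement probability: permutations of 6 with no fixed point.
D(6) = 6! · (1 − 1/1! + 1/2! − ··· + (−1)^6/6!) = 265.
P = 265/720 = 53/144.

53/144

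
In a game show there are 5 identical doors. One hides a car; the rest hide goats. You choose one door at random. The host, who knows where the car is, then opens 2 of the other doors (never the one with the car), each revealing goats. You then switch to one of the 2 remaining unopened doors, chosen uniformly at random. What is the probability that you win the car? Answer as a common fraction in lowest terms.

Your original door holds the car with probability 1/5, so the other 4 collectively hold it with probability 4/5.
The host can always find 2 empty doors to open, so the reveals don't change that 4/5; it is now spread over the 2 remaining unopened doors.
P(win by switching) = (4/5) · (1/2) = 2/5.

2/5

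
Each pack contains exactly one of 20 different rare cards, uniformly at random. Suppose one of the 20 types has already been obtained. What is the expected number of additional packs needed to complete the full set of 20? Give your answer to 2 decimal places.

70.95

Starting from 1 distinct type, each trial gives a new one with probability (20−i)/20 when i types are held, so the wait for the next new type is 20/(20−i).
E = 20/19 + 20/18 + 20/17 + 20/16 + 20/15 + 20/14 + 20/13 + 20/12 + 20/11 + 20/10 + 20/9 + 20/8 + 20/7 + 20/6 + 20/5 + 20/4 + 20/3 + 20/2 + 20/1 = 275295799/3879876 ≈ 70.95.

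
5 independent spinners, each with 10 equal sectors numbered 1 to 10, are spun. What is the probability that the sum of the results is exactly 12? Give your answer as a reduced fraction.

There are 10^5 = 100000 equally likely outcomes.
The number of ordered 5-tuples from {1,…,10} summing to 12 is 330.
P(sum = 12) = 330/100000 = 33/10000.

33/10000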